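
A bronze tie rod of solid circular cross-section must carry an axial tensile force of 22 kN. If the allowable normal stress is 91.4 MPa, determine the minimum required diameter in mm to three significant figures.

Required area A ≥ P/σ_allow = 22000/91.4 = 240.7 mm².
For a solid circular section, d ≥ √(4A/π) = 17.51 mm.

17.5 mm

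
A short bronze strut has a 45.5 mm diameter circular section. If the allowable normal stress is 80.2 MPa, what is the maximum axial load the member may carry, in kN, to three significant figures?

130 kN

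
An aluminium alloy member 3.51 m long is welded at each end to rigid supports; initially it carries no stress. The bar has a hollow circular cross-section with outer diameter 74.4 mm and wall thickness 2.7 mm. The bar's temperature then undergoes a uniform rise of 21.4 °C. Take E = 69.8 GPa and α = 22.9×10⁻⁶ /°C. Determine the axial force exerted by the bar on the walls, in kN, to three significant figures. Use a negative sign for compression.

-20.8 kN

Free thermal expansion αLΔT = 22.9e-6 · 3510 · 21.4 = 1.72 mm.
The walls impose strain ε = −(1.72)/3510 = -4.9006e-04; σ = Eε = 69800 · -4.9006e-04 = -34.21 MPa.
Wall reaction R = σ·A = -34.21·608.2 = -20800 N = -20.8 kN.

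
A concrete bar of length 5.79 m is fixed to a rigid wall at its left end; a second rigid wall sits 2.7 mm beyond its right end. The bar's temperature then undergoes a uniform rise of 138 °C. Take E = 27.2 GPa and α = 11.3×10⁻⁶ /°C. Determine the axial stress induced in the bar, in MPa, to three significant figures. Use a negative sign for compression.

-29.7 MPa

Free thermal expansion αLΔT = 11.3e-6 · 5790 · 138 = 9.029 mm.
The walls engage after the gap closes; constrained expansion = 9.029 − 2.7 = 6.329 mm.
The walls impose strain ε = −(6.329)/5790 = -1.0931e-03; σ = Eε = 27200 · -1.0931e-03 = -29.73 MPa.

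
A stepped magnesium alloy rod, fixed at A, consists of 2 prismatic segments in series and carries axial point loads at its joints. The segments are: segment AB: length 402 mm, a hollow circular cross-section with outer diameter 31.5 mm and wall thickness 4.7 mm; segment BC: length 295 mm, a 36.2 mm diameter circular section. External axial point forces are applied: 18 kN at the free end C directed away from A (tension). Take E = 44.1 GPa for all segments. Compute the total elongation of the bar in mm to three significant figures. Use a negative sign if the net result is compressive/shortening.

0.532 mm

Internal axial forces (sectioning from the free end, tension +): N_BC = 18 kN, N_AB = 18 kN.
A_AB = 395.7 mm².
A_BC = 1029 mm².
δ_AB = 18000·402/(395.7·44100) = 0.4146 mm
δ_BC = 18000·295/(1029·44100) = 0.117 mm
δ = Σδ_i = 0.5316 mm.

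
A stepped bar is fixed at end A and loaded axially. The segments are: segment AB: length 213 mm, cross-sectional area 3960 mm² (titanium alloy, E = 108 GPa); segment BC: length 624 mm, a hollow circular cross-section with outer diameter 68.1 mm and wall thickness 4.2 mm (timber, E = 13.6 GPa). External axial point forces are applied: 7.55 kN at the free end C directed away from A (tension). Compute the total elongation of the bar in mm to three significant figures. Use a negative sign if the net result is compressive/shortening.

Internal axial forces (sectioning from the free end, tension +): N_BC = 7.55 kN, N_AB = 7.55 kN.
A_BC = 843.1 mm².
δ_AB = 7550·213/(3960·108000) = 0.00376 mm
δ_BC = 7550·624/(843.1·13600) = 0.4109 mm
δ = Σδ_i = 0.4146 mm.

0.415 mm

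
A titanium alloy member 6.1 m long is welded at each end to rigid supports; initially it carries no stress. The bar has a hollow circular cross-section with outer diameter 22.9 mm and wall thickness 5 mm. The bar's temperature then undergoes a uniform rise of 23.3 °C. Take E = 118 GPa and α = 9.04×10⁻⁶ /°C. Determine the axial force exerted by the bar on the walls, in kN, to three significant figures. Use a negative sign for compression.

Free thermal expansion αLΔT = 9.04e-6 · 6100 · 23.3 = 1.285 mm.
The walls impose strain ε = −(1.285)/6100 = -2.1063e-04; σ = Eε = 118000 · -2.1063e-04 = -24.85 MPa.
Wall reaction R = σ·A = -24.85·281.2 = -6988 N = -6.988 kN.

-6.99 kN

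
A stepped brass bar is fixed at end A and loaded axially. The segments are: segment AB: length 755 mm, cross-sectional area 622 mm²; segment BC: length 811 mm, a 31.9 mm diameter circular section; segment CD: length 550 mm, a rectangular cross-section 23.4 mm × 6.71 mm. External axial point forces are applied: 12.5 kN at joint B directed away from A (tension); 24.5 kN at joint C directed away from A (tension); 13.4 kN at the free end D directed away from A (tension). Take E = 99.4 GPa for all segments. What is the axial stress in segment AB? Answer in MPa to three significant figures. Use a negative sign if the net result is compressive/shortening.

Internal axial forces (sectioning from the free end, tension +): N_CD = 13.4 kN, N_BC = 37.9 kN, N_AB = 50.4 kN.
σ_AB = N_AB/A_AB = 50400/622 = 81.03 MPa.

81.0 MPa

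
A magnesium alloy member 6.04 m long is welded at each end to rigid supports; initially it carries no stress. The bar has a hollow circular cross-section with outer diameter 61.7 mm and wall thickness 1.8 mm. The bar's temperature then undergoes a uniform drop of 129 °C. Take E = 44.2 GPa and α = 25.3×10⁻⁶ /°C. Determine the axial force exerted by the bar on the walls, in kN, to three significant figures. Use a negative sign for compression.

48.9 kN

Free thermal expansion αLΔT = 25.3e-6 · 6040 · -129 = -19.71 mm.
The walls impose strain ε = −(-19.71)/6040 = 3.2637e-03; σ = Eε = 44200 · 3.2637e-03 = 144.3 MPa.
Wall reaction R = σ·A = 144.3·338.7 = 48860 N = 48.86 kN.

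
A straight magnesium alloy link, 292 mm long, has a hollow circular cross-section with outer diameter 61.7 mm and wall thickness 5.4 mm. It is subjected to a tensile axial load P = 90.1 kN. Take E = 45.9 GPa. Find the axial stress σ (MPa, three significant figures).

94.3 MPa

A = 955.1 mm².
σ = N/A = 90100/955.1 = 94.33 MPa.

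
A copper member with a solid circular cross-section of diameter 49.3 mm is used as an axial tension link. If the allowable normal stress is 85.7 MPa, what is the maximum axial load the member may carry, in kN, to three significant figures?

164 kN

A = 1909 mm².
P_max = σ_allow · A = 85.7 · 1909 = 163600 N = 163.6 kN.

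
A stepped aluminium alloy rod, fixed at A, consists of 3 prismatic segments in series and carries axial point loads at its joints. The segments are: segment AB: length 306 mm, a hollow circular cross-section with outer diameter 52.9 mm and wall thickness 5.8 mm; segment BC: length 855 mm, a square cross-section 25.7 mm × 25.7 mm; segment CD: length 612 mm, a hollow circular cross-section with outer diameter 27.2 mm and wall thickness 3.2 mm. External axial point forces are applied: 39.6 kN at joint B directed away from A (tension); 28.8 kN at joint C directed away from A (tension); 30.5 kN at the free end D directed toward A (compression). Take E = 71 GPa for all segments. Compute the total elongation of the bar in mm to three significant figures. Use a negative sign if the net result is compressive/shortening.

-0.930 mm

Internal axial forces (sectioning from the free end, tension +): N_CD = -30.5 kN, N_BC = -1.7 kN, N_AB = 37.9 kN.
A_AB = 858.2 mm².
A_BC = 660.5 mm².
A_CD = 241.3 mm².
δ_AB = 37900·306/(858.2·71000) = 0.1903 mm
δ_BC = -1700·855/(660.5·71000) = -0.03099 mm
δ_CD = -30500·612/(241.3·71000) = -1.09 mm
δ = Σδ_i = -0.9303 mm.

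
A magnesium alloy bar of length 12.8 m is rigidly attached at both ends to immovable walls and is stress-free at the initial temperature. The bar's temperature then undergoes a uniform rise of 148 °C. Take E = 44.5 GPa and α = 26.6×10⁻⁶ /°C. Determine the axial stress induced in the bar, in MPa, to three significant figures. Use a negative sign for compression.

Free thermal expansion αLΔT = 26.6e-6 · 12800 · 148 = 50.39 mm.
The walls impose strain ε = −(50.39)/12800 = -3.9368e-03; σ = Eε = 44500 · -3.9368e-03 = -175.2 MPa.

-175 MPa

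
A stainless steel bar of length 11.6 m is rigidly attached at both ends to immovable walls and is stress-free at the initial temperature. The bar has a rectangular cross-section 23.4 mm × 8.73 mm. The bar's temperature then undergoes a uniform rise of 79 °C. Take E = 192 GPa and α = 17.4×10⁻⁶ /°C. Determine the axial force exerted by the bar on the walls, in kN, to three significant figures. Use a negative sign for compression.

-53.9 kN

Free thermal expansion αLΔT = 17.4e-6 · 11600 · 79 = 15.95 mm.
The walls impose strain ε = −(15.95)/11600 = -1.3746e-03; σ = Eε = 192000 · -1.3746e-03 = -263.9 MPa.
Wall reaction R = σ·A = -263.9·204.3 = -53910 N = -53.91 kN.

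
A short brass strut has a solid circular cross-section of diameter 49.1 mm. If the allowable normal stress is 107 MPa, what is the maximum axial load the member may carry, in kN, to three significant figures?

203 kN

A = 1893 mm².
P_max = σ_allow · A = 107 · 1893 = 202600 N = 202.6 kN.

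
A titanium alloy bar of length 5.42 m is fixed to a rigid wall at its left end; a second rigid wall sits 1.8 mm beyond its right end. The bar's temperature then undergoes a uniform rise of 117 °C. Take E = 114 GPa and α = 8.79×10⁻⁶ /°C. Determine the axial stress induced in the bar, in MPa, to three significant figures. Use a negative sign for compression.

-79.4 MPa

Free thermal expansion αLΔT = 8.79e-6 · 5420 · 117 = 5.574 mm.
The walls engage after the gap closes; constrained expansion = 5.574 − 1.8 = 3.774 mm.
The walls impose strain ε = −(3.774)/5420 = -6.9633e-04; σ = Eε = 114000 · -6.9633e-04 = -79.38 MPa.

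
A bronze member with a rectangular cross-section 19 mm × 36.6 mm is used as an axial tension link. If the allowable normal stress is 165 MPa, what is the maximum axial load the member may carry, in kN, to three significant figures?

115 kN

A = 695.4 mm².
P_max = σ_allow · A = 165 · 695.4 = 114700 N = 114.7 kN.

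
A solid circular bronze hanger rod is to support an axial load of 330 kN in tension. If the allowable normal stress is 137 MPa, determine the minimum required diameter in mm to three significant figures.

55.4 mm

Required area A ≥ P/σ_allow = 330000/137 = 2409 mm².
For a solid circular section, d ≥ √(4A/π) = 55.38 mm.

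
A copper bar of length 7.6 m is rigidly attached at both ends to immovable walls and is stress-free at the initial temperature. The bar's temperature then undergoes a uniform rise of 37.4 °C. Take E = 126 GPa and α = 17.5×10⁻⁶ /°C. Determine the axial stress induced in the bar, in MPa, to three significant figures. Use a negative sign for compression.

Free thermal expansion αLΔT = 17.5e-6 · 7600 · 37.4 = 4.974 mm.
The walls impose strain ε = −(4.974)/7600 = -6.5450e-04; σ = Eε = 126000 · -6.5450e-04 = -82.47 MPa.

-82.5 MPa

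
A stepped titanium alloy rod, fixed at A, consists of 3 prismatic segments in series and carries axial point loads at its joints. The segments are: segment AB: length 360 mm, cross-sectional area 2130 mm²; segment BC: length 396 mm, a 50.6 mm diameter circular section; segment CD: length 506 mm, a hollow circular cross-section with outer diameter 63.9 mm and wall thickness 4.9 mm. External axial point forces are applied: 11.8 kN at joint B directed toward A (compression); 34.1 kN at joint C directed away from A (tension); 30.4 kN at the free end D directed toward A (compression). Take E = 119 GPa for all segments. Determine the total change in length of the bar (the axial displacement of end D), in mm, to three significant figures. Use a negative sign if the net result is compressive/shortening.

-0.148 mm

Internal axial forces (sectioning from the free end, tension +): N_CD = -30.4 kN, N_BC = 3.7 kN, N_AB = -8.1 kN.
A_BC = 2011 mm².
A_CD = 908.2 mm².
δ_AB = -8100·360/(2130·119000) = -0.0115 mm
δ_BC = 3700·396/(2011·119000) = 0.006123 mm
δ_CD = -30400·506/(908.2·119000) = -0.1423 mm
δ = Σδ_i = -0.1477 mm.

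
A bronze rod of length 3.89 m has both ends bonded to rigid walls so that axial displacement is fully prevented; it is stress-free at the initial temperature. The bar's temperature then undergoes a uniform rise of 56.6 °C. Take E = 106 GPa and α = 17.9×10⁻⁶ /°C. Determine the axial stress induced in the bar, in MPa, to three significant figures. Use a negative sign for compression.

-107 MPa

Free thermal expansion αLΔT = 17.9e-6 · 3890 · 56.6 = 3.941 mm.
The walls impose strain ε = −(3.941)/3890 = -1.0131e-03; σ = Eε = 106000 · -1.0131e-03 = -107.4 MPa.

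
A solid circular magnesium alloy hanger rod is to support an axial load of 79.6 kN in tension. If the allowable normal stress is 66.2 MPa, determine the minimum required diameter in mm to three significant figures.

Required area A ≥ P/σ_allow = 79600/66.2 = 1202 mm².
For a solid circular section, d ≥ √(4A/π) = 39.13 mm.

39.1 mm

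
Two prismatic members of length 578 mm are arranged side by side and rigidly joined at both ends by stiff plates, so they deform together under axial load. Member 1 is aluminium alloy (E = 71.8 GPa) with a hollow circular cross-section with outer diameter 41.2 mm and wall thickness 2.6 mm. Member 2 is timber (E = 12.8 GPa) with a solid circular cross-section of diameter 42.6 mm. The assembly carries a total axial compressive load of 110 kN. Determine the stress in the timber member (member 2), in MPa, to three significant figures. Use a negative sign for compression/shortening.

-34.4 MPa

A_1 = 315.3 mm².
A_2 = 1425 mm².
Equal strain + equilibrium ⇒ each member carries load in proportion to AE: A₁E₁ = 22640000 N, A₂E₂ = 18240000 N, ΣAE = 40880000 N.
σ₂ = P·E₂/ΣAE = -110000·12800/40880000 = -34.44 MPa.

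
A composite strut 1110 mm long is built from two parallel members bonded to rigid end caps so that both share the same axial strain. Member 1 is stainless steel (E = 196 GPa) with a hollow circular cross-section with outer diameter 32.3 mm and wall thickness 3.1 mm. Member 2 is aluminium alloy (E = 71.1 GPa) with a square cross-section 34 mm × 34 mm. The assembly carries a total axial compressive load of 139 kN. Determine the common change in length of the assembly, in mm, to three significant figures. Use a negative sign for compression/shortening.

A_1 = 284.4 mm².
A_2 = 1156 mm².
Equal strain + equilibrium ⇒ each member carries load in proportion to AE: A₁E₁ = 55740000 N, A₂E₂ = 82190000 N, ΣAE = 137900000 N.
δ = PL/ΣAE = -139000·1110/137900000 = -1.119 mm.

-1.12 mm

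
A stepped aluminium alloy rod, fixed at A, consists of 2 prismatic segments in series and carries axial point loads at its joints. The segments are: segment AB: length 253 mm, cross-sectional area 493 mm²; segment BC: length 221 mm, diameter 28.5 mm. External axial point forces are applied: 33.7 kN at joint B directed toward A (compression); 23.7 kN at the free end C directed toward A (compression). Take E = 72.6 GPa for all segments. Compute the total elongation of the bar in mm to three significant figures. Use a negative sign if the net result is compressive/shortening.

-0.519 mm

Internal axial forces (sectioning from the free end, tension +): N_BC = -23.7 kN, N_AB = -57.4 kN.
A_BC = 637.9 mm².
δ_AB = -57400·253/(493·72600) = -0.4057 mm
δ_BC = -23700·221/(637.9·72600) = -0.1131 mm
δ = Σδ_i = -0.5188 mm.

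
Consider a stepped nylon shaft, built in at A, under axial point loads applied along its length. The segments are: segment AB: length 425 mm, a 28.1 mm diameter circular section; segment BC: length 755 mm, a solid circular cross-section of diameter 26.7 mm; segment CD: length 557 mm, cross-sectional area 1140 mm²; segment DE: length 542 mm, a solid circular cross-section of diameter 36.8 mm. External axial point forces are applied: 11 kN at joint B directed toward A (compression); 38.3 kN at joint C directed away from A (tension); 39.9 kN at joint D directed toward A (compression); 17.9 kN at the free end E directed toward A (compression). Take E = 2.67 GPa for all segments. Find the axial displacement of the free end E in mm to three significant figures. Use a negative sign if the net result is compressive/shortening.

-31.7 mm

Internal axial forces (sectioning from the free end, tension +): N_DE = -17.9 kN, N_CD = -57.8 kN, N_BC = -19.5 kN, N_AB = -30.5 kN.
A_AB = 620.2 mm².
A_BC = 559.9 mm².
A_DE = 1064 mm².
δ_AB = -30500·425/(620.2·2670) = -7.828 mm
δ_BC = -19500·755/(559.9·2670) = -9.848 mm
δ_CD = -57800·557/(1140·2670) = -10.58 mm
δ_DE = -17900·542/(1064·2670) = -3.416 mm
δ = Σδ_i = -31.67 mm.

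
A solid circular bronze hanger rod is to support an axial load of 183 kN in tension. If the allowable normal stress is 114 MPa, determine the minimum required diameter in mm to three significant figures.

Required area A ≥ P/σ_allow = 183000/114 = 1605 mm².
For a solid circular section, d ≥ √(4A/π) = 45.21 mm.

45.2 mm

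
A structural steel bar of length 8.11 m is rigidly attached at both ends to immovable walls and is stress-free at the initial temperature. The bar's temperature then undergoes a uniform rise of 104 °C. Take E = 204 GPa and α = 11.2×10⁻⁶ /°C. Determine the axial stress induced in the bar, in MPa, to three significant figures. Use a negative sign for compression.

Free thermal expansion αLΔT = 11.2e-6 · 8110 · 104 = 9.447 mm.
The walls impose strain ε = −(9.447)/8110 = -1.1648e-03; σ = Eε = 204000 · -1.1648e-03 = -237.6 MPa.

-238 MPa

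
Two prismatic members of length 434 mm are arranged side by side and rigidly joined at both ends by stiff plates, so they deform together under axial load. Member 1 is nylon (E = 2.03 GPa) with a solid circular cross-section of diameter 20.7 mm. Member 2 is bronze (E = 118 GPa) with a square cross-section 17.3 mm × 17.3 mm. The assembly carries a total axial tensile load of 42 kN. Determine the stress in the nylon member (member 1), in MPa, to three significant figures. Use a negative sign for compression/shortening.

A_1 = 336.5 mm².
A_2 = 299.3 mm².
Equal strain + equilibrium ⇒ each member carries load in proportion to AE: A₁E₁ = 683200 N, A₂E₂ = 35320000 N, ΣAE = 36000000 N.
σ₁ = P·E₁/ΣAE = 42000·2030/36000000 = 2.368 MPa.

2.37 MPa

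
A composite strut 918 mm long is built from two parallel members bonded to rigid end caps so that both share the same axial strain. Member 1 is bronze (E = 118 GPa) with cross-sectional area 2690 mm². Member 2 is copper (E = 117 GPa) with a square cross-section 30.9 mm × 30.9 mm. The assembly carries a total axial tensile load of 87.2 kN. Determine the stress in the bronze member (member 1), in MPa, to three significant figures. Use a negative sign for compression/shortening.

A_2 = 954.8 mm².
Equal strain + equilibrium ⇒ each member carries load in proportion to AE: A₁E₁ = 317400000 N, A₂E₂ = 111700000 N, ΣAE = 429100000 N.
σ₁ = P·E₁/ΣAE = 87200·118000/429100000 = 23.98 MPa.

24.0 MPa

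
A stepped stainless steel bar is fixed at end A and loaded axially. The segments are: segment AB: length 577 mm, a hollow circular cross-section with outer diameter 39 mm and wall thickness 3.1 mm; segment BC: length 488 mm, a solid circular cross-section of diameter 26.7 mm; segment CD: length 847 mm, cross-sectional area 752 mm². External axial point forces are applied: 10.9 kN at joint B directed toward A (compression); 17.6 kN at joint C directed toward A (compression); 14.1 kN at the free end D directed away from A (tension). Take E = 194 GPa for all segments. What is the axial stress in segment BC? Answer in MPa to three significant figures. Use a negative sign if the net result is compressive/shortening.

-6.25 MPa

Internal axial forces (sectioning from the free end, tension +): N_CD = 14.1 kN, N_BC = -3.5 kN, N_AB = -14.4 kN.
A_BC = 559.9 mm².
σ_BC = N_BC/A_BC = -3500/559.9 = -6.251 MPa.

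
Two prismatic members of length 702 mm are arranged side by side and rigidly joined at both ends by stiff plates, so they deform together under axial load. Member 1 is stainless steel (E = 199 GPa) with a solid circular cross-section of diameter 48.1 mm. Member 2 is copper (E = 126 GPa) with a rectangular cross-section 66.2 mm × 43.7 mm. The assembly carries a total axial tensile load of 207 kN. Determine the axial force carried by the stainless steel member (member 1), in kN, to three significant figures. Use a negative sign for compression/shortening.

103 kN

A_1 = 1817 mm².
A_2 = 2893 mm².
Equal strain + equilibrium ⇒ each member carries load in proportion to AE: A₁E₁ = 361600000 N, A₂E₂ = 364500000 N, ΣAE = 726100000 N.
F₁ = P·A₁E₁/ΣAE = 207000·361600000/726100000 = 103100 N.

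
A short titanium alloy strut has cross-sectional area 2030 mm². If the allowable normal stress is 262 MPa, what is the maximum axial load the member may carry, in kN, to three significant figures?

532 kN

P_max = σ_allow · A = 262 · 2030 = 531900 N = 531.9 kN.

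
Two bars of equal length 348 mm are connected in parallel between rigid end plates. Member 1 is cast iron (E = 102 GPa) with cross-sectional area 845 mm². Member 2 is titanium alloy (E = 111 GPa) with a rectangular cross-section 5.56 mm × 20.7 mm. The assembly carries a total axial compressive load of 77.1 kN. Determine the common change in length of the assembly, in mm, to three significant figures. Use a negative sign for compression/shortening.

-0.271 mm

A_2 = 115.1 mm².
Equal strain + equilibrium ⇒ each member carries load in proportion to AE: A₁E₁ = 86190000 N, A₂E₂ = 12780000 N, ΣAE = 98970000 N.
δ = PL/ΣAE = -77100·348/98970000 = -0.2711 mm.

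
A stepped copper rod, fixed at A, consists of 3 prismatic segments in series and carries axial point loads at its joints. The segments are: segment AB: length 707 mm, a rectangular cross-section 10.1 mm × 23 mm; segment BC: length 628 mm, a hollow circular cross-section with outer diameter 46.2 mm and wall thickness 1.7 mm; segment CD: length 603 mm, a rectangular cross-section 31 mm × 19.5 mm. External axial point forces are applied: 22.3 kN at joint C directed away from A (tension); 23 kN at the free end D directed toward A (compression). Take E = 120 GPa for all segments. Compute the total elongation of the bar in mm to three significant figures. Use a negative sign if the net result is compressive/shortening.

Internal axial forces (sectioning from the free end, tension +): N_CD = -23 kN, N_BC = -0.7 kN, N_AB = -0.7 kN.
A_AB = 232.3 mm².
A_BC = 237.7 mm².
A_CD = 604.5 mm².
δ_AB = -700·707/(232.3·120000) = -0.01775 mm
δ_BC = -700·628/(237.7·120000) = -0.01541 mm
δ_CD = -23000·603/(604.5·120000) = -0.1912 mm
δ = Σδ_i = -0.2244 mm.

-0.224 mm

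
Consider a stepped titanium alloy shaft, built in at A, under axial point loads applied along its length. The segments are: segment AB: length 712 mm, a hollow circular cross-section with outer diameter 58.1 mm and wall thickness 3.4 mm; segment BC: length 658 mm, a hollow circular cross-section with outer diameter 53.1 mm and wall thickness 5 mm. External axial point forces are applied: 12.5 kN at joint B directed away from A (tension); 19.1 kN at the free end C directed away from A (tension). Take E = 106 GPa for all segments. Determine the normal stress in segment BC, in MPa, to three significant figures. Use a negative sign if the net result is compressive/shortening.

25.3 MPa

Internal axial forces (sectioning from the free end, tension +): N_BC = 19.1 kN, N_AB = 31.6 kN.
A_BC = 755.6 mm².
σ_BC = N_BC/A_BC = 19100/755.6 = 25.28 MPa.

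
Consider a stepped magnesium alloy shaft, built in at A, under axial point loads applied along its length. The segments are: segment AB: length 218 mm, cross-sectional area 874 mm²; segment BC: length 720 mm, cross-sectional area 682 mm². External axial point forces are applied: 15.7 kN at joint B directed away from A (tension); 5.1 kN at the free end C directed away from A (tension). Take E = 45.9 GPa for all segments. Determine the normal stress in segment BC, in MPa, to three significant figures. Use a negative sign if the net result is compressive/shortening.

Internal axial forces (sectioning from the free end, tension +): N_BC = 5.1 kN, N_AB = 20.8 kN.
σ_BC = N_BC/A_BC = 5100/682 = 7.478 MPa.

7.48 MPa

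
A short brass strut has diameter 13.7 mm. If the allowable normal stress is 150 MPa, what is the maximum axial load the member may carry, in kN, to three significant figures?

22.1 kN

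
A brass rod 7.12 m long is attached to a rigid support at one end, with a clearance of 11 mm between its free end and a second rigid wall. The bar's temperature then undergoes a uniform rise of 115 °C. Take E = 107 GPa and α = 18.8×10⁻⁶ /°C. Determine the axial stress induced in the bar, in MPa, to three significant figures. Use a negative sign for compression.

-66.0 MPa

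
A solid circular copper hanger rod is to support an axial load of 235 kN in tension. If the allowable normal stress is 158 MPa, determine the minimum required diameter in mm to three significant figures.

43.5 mm

Required area A ≥ P/σ_allow = 235000/158 = 1487 mm².
For a solid circular section, d ≥ √(4A/π) = 43.52 mm.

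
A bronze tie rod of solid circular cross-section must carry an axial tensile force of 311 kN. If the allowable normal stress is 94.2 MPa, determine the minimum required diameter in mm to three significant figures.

Required area A ≥ P/σ_allow = 311000/94.2 = 3301 mm².
For a solid circular section, d ≥ √(4A/π) = 64.84 mm.

64.8 mm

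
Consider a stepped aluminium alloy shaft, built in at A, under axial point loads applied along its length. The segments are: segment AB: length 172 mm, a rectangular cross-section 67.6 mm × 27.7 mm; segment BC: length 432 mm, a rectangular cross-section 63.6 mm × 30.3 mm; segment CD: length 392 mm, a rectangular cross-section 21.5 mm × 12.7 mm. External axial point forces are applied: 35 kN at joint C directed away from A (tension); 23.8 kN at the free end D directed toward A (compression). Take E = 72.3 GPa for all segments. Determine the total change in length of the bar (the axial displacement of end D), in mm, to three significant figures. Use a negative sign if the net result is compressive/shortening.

Internal axial forces (sectioning from the free end, tension +): N_CD = -23.8 kN, N_BC = 11.2 kN, N_AB = 11.2 kN.
A_AB = 1873 mm².
A_BC = 1927 mm².
A_CD = 273.1 mm².
δ_AB = 11200·172/(1873·72300) = 0.01423 mm
δ_BC = 11200·432/(1927·72300) = 0.03473 mm
δ_CD = -23800·392/(273.1·72300) = -0.4726 mm
δ = Σδ_i = -0.4236 mm.

-0.424 mm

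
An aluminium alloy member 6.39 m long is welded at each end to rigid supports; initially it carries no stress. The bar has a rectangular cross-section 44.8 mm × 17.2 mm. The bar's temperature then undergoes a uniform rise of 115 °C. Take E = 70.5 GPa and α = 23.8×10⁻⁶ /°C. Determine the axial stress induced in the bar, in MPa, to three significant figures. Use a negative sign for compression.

Free thermal expansion αLΔT = 23.8e-6 · 6390 · 115 = 17.49 mm.
The walls impose strain ε = −(17.49)/6390 = -2.7370e-03; σ = Eε = 70500 · -2.7370e-03 = -193 MPa.

-193 MPa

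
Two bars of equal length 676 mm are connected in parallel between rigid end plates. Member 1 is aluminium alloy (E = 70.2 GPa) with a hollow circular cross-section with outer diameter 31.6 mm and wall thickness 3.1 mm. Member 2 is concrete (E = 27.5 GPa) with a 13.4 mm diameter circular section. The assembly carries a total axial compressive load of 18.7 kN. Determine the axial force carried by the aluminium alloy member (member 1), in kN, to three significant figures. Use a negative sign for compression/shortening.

-15.6 kN

A_1 = 277.6 mm².
A_2 = 141 mm².
Equal strain + equilibrium ⇒ each member carries load in proportion to AE: A₁E₁ = 19480000 N, A₂E₂ = 3878000 N, ΣAE = 23360000 N.
F₁ = P·A₁E₁/ΣAE = -18700·19480000/23360000 = -15600 N.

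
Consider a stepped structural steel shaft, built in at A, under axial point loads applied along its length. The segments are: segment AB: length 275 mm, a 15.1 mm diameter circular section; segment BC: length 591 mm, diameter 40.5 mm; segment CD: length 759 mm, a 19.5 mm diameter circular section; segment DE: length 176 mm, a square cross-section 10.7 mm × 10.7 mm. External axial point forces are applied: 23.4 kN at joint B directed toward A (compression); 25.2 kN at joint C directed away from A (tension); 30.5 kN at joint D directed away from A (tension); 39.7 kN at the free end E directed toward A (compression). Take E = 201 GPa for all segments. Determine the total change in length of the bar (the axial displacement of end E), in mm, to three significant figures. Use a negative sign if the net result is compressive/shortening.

-0.440 mm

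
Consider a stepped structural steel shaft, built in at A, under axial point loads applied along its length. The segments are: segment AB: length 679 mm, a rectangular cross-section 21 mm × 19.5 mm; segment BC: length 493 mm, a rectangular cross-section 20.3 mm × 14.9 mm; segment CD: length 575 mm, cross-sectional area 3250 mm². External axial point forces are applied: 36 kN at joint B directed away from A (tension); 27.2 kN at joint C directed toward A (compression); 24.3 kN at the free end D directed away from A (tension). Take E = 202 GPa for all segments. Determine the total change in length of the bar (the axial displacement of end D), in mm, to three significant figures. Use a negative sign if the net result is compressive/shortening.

0.270 mm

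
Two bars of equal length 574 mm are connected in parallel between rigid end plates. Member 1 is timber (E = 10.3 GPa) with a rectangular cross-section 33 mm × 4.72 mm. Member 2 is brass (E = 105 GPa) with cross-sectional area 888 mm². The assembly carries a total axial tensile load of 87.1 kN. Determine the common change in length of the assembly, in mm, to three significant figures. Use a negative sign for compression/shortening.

A_1 = 155.8 mm².
Equal strain + equilibrium ⇒ each member carries load in proportion to AE: A₁E₁ = 1604000 N, A₂E₂ = 93240000 N, ΣAE = 94840000 N.
δ = PL/ΣAE = 87100·574/94840000 = 0.5271 mm.

0.527 mm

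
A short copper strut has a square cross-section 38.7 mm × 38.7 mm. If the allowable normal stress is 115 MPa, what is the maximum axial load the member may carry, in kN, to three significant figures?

A = 1498 mm².
P_max = σ_allow · A = 115 · 1498 = 172200 N = 172.2 kN.

172 kN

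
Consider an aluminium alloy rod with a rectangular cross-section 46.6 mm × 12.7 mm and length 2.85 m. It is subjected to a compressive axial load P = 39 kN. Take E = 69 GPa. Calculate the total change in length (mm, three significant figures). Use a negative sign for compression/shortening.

A = 591.8 mm².
δ_mech = NL/(AE) = -39000·2850/(591.8·69000) = -2.722 mm.

-2.72 mm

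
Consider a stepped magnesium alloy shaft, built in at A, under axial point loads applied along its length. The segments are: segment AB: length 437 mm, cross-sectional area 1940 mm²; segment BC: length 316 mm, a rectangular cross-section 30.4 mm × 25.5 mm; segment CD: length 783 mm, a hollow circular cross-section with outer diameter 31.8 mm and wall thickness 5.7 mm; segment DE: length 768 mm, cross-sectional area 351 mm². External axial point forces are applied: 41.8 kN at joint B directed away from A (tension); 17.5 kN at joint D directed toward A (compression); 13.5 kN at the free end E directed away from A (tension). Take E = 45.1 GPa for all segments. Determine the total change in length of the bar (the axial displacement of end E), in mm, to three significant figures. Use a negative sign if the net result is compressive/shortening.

0.659 mm

Internal axial forces (sectioning from the free end, tension +): N_DE = 13.5 kN, N_CD = -4 kN, N_BC = -4 kN, N_AB = 37.8 kN.
A_BC = 775.2 mm².
A_CD = 467.4 mm².
δ_AB = 37800·437/(1940·45100) = 0.1888 mm
δ_BC = -4000·316/(775.2·45100) = -0.03615 mm
δ_CD = -4000·783/(467.4·45100) = -0.1486 mm
δ_DE = 13500·768/(351·45100) = 0.655 mm
δ = Σδ_i = 0.659 mm.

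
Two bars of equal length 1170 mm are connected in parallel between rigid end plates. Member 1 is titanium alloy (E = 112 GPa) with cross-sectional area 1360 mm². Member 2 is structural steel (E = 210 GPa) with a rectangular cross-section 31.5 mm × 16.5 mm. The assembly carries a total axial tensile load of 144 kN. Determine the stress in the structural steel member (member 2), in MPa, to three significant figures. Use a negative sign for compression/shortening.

A_2 = 519.8 mm².
Equal strain + equilibrium ⇒ each member carries load in proportion to AE: A₁E₁ = 152300000 N, A₂E₂ = 109100000 N, ΣAE = 261500000 N.
σ₂ = P·E₂/ΣAE = 144000·210000/261500000 = 115.7 MPa.

116 MPa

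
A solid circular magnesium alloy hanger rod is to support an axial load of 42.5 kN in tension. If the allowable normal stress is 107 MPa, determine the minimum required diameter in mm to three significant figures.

Required area A ≥ P/σ_allow = 42500/107 = 397.2 mm².
For a solid circular section, d ≥ √(4A/π) = 22.49 mm.

22.5 mm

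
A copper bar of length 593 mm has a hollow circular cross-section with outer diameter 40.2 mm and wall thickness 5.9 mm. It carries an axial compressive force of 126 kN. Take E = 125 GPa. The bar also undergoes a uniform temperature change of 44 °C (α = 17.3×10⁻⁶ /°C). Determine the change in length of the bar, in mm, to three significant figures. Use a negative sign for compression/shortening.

A = 635.8 mm².
δ_mech = NL/(AE) = -126000·593/(635.8·125000) = -0.9402 mm.
δ_thermal = αLΔT = 17.3e-6·593·44 = 0.4514 mm.
δ = δ_mech + δ_thermal = -0.4888 mm.

-0.489 mm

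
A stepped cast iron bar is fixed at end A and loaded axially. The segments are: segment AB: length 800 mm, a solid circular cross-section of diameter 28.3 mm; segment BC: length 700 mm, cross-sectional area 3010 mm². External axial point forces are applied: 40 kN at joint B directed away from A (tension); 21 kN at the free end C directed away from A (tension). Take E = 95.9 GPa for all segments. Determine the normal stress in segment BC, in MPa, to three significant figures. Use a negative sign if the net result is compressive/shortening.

6.98 MPa

Internal axial forces (sectioning from the free end, tension +): N_BC = 21 kN, N_AB = 61 kN.
σ_BC = N_BC/A_BC = 21000/3010 = 6.977 MPa.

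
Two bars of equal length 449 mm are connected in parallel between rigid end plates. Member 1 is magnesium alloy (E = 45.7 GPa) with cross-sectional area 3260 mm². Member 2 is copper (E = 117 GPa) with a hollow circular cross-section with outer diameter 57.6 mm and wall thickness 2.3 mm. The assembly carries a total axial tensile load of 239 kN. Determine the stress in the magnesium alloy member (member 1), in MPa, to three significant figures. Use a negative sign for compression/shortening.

A_2 = 399.6 mm².
Equal strain + equilibrium ⇒ each member carries load in proportion to AE: A₁E₁ = 149000000 N, A₂E₂ = 46750000 N, ΣAE = 195700000 N.
σ₁ = P·E₁/ΣAE = 239000·45700/195700000 = 55.8 MPa.

55.8 MPa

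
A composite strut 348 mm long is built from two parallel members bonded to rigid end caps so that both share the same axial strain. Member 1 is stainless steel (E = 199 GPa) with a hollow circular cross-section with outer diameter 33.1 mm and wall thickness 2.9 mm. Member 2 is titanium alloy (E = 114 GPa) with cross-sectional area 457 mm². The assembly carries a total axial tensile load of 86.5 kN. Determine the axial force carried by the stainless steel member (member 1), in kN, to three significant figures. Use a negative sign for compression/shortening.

A_1 = 275.1 mm².
Equal strain + equilibrium ⇒ each member carries load in proportion to AE: A₁E₁ = 54750000 N, A₂E₂ = 52100000 N, ΣAE = 106900000 N.
F₁ = P·A₁E₁/ΣAE = 86500·54750000/106900000 = 44320 N.

44.3 kN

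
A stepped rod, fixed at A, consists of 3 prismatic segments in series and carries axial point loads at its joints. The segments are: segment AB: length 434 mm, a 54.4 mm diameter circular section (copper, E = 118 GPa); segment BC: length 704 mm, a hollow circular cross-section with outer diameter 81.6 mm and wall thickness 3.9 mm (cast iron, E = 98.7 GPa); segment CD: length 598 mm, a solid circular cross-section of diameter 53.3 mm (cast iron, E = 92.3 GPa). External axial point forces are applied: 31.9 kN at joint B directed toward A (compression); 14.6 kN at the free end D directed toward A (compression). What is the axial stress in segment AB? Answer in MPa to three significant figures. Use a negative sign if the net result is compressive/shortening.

Internal axial forces (sectioning from the free end, tension +): N_CD = -14.6 kN, N_BC = -14.6 kN, N_AB = -46.5 kN.
A_AB = 2324 mm².
σ_AB = N_AB/A_AB = -46500/2324 = -20.01 MPa.

-20.0 MPa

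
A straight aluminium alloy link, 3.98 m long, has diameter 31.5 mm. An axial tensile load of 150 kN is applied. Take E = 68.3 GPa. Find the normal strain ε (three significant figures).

A = 779.3 mm².
σ = N/A = 192.5 MPa; ε = σ/E = 192.5/68300 = 2.818e-03.

0.00282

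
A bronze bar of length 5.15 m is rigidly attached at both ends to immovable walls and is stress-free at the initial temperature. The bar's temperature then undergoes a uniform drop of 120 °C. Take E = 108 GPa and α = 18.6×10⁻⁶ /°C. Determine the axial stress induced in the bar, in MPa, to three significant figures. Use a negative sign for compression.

241 MPa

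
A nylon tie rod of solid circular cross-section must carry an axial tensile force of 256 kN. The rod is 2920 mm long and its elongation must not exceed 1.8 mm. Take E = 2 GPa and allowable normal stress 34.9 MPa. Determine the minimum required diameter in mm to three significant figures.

Required area A ≥ P/σ_allow = 256000/34.9 = 7335 mm².
For a solid circular section, d ≥ √(4A/π) = 96.64 mm.
Elongation limit: A ≥ PL/(Eδ_allow) = 256000·2920/(2000·1.8) = 207600 mm² ⇒ d ≥ 514.2 mm.
The elongation limit governs.

514 mm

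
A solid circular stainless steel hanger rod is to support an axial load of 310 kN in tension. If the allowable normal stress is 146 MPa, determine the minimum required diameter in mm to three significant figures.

52.0 mm

Required area A ≥ P/σ_allow = 310000/146 = 2123 mm².
For a solid circular section, d ≥ √(4A/π) = 51.99 mm.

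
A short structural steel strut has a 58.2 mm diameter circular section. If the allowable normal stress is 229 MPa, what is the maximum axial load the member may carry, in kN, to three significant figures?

A = 2660 mm².
P_max = σ_allow · A = 229 · 2660 = 609200 N = 609.2 kN.

609 kN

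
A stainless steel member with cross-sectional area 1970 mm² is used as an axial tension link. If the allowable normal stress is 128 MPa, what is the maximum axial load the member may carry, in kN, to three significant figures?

252 kN

P_max = σ_allow · A = 128 · 1970 = 252200 N = 252.2 kN.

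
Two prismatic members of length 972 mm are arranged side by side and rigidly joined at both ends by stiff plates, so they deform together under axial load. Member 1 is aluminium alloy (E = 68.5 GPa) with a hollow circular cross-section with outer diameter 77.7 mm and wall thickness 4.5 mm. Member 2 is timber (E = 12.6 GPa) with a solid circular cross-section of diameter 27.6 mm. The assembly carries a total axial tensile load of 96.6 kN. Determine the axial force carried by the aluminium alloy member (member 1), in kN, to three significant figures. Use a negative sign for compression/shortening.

A_1 = 1035 mm².
A_2 = 598.3 mm².
Equal strain + equilibrium ⇒ each member carries load in proportion to AE: A₁E₁ = 70890000 N, A₂E₂ = 7538000 N, ΣAE = 78420000 N.
F₁ = P·A₁E₁/ΣAE = 96600·70890000/78420000 = 87310 N.

87.3 kN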